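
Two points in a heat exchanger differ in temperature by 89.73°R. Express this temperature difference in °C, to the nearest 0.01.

49.85°C

An interval of 1°R corresponds to 5/9°C.
89.73 × 5/9 = 49.85.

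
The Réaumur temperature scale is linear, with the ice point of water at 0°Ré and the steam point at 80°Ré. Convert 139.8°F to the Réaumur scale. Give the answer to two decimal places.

47.91°Ré

First in Celsius: (139.8 - 32) × 5/9 = 59.8889°C.
Linearly onto the Réaumur scale: 0 + (59.8889 / 100) × (80 - 0) = 47.91°Ré.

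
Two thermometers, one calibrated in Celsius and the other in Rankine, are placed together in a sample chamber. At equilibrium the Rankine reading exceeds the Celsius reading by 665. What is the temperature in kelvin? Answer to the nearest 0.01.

Let x be the Celsius reading; then the Rankine reading is 1.8·x + 491.67.
(1.8·x + 491.67) - x = 665  ⇒  (0.8)·x = 173.33  ⇒  x = 216.6625°C.
In kelvin: 216.6625 + 273.15 = 489.81 K.

489.81 K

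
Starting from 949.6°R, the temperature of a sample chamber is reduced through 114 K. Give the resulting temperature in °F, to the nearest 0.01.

284.73°F

Initial temperature in Celsius: (949.6 - 491.67) × 5/9 = 254.4056°C.
The 114 K change is an interval; Kelvin and Celsius degrees are the same size, so ΔC = -114°C.
Final Celsius temperature: 254.4056 - 114.0000 = 140.4056°C.
In Fahrenheit: 140.4056 × 1.8 + 32 = 284.73°F.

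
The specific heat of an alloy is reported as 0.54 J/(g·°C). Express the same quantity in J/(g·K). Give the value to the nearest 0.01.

The quantity depends on a temperature interval, so only the ratio of degree sizes applies; the offset between the scales is irrelevant.
A change of 1 K is a change of 1°C, so per K the value is 0.54 × 1 = 0.54.

0.54 J/(g·K)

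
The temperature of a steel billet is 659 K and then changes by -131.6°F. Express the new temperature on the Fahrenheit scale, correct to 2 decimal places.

Initial temperature in Celsius: 659 - 273.15 = 385.8500°C.
The 131.6°F change is an interval, so only the factor 5/9 applies: -131.6 × 5/9 = -73.1111°C.
Final Celsius temperature: 385.8500 - 73.1111 = 312.7389°C.
In Fahrenheit: 312.7389 × 1.8 + 32 = 594.93°F.

594.93°F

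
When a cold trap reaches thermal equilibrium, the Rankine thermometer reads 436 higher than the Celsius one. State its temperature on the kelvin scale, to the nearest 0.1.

203.6 K

Let x be the Celsius reading; then the Rankine reading is 1.8·x + 491.67.
(1.8·x + 491.67) - x = 436  ⇒  (0.8)·x = -55.67  ⇒  x = -69.5875°C.
In kelvin: -69.5875 + 273.15 = 203.6 K.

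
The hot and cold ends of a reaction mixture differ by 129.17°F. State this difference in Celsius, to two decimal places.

An interval of 1°F corresponds to 5/9°C.
129.17 × 5/9 = 71.76.

71.76°C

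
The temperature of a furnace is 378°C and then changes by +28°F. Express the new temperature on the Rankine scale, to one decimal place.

The 28°F change is an interval, so only the factor 5/9 applies: +28 × 5/9 = +15.5556°C.
Final Celsius temperature: 378.0000 + 15.5556 = 393.5556°C.
In Rankine: 393.5556 × 1.8 + 491.67 = 1200.1°R.

1200.1°R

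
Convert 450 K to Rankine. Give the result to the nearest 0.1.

In Celsius: 450 - 273.15 = 176.8500°C.
In Rankine: 176.8500 × 1.8 + 491.67 = 810.0°R.

810.0°R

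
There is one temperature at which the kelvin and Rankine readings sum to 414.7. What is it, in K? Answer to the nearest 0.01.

148.11 K

Let K be the kelvin reading. The Rankine reading is R = 1.8·K.
Require K + R = 414.7: (2.8)·K = 414.7.
K = (414.7) / (2.8) = 148.11.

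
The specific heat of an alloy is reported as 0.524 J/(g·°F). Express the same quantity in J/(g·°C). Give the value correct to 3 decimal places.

0.943 J/(g·°C)

The quantity depends on a temperature interval, so only the ratio of degree sizes applies; the offset between the scales is irrelevant.
A change of 1°C is a change of 1.8°F, so per °C the value is 0.524 × 1.8 = 0.943.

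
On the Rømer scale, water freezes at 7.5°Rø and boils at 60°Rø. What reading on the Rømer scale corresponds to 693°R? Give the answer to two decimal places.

66.22°Rø

First in Celsius: (693 - 491.67) × 5/9 = 111.8500°C.
Linearly onto the Rømer scale: 7.5 + (111.8500 / 100) × (60 - 7.5) = 66.22°Rø.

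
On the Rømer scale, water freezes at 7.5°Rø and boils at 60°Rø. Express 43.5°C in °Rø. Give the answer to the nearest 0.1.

Linearly onto the Rømer scale: 7.5 + (43.5000 / 100) × (60 - 7.5) = 30.3°Rø.

30.3°Rø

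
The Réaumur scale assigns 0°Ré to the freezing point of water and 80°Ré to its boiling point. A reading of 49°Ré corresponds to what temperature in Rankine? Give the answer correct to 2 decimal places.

601.92°R

Linear interpolation between the fixed points: C = (49 - 0) × 100 / (80 - 0) = 61.2500°C.
Then 61.2500 × 1.8 + 491.67 = 601.92°R.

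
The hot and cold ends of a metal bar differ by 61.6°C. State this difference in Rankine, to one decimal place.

Only the scale ratio 1.8 matters for a change in temperature.
61.6 × 1.8 = 110.9.

110.9°R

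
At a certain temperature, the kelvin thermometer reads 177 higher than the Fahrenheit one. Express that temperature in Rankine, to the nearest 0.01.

636.01°R

Let x be the Fahrenheit reading; then the kelvin reading is 5/9·x + 255.372.
(5/9·x + 255.372) - x = 177  ⇒  (-4/9)·x = -78.3722  ⇒  x = 176.3375°F.
In Celsius: (176.3375 - 32) × 5/9 = 80.1875°C.
In Rankine: 80.1875 × 1.8 + 491.67 = 636.01°R.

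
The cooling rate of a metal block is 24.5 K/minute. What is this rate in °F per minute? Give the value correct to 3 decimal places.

44.100 °F/minute

The quantity depends on a temperature interval, so only the ratio of degree sizes applies; the offset between the scales is irrelevant.
A change of 1 K is a change of 1.8°F, so 24.5 × 1.8 = 44.100.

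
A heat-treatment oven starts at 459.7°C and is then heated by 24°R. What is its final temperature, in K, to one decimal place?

746.2 K

The 24°R change is an interval, so only the factor 5/9 applies: +24 × 5/9 = +13.3333°C.
Final Celsius temperature: 459.7000 + 13.3333 = 473.0333°C.
In kelvin: 473.0333 + 273.15 = 746.2 K.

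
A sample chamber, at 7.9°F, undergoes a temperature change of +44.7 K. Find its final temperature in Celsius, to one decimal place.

31.3°C

Initial temperature in Celsius: (7.9 - 32) × 5/9 = -13.3889°C.
The 44.7 K change is an interval; Kelvin and Celsius degrees are the same size, so ΔC = +44.7°C.
Final Celsius temperature: -13.3889 + 44.7000 = 31.3111°C.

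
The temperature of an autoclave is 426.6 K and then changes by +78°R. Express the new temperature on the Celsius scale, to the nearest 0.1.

196.8°C

Initial temperature in Celsius: 426.6 - 273.15 = 153.4500°C.
The 78°R change is an interval, so only the factor 5/9 applies: +78 × 5/9 = +43.3333°C.
Final Celsius temperature: 153.4500 + 43.3333 = 196.7833°C.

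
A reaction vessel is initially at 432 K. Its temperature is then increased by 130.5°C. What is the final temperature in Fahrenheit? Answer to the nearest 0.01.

Initial temperature in Celsius: 432 - 273.15 = 158.8500°C.
Final Celsius temperature: 158.8500 + 130.5000 = 289.3500°C.
In Fahrenheit: 289.3500 × 1.8 + 32 = 552.83°F.

552.83°F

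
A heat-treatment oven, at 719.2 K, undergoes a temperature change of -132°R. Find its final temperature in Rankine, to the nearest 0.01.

Initial temperature in Celsius: 719.2 - 273.15 = 446.0500°C.
The 132°R change is an interval, so only the factor 5/9 applies: -132 × 5/9 = -73.3333°C.
Final Celsius temperature: 446.0500 - 73.3333 = 372.7167°C.
In Rankine: 372.7167 × 1.8 + 491.67 = 1162.56°R.

1162.56°R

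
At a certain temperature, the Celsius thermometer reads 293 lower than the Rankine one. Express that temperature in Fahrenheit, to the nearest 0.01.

Let x be the Rankine reading; then the Celsius reading is 5/9·x - 273.15.
(5/9·x - 273.15) - x = -293  ⇒  (-4/9)·x = -19.85  ⇒  x = 44.6625°R.
In Celsius: (44.6625 - 491.67) × 5/9 = -248.3375°C.
In Fahrenheit: -248.3375 × 1.8 + 32 = -415.01°F.

-415.01°F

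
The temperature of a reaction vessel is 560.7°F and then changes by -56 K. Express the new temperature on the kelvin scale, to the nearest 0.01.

510.87 K

Initial temperature in Celsius: (560.7 - 32) × 5/9 = 293.7222°C.
The 56 K change is an interval; Kelvin and Celsius degrees are the same size, so ΔC = -56°C.
Final Celsius temperature: 293.7222 - 56.0000 = 237.7222°C.
In kelvin: 237.7222 + 273.15 = 510.87 K.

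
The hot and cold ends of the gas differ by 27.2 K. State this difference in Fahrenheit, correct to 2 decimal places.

48.96°F

For a temperature interval the offset drops out; only the factor 1.8 applies.
27.2 × 1.8 = 48.96.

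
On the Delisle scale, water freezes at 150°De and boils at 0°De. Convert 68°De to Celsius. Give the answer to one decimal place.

Linear interpolation between the fixed points: C = (68 - 150) × 100 / (0 - 150) = 54.6667°C.

54.7°C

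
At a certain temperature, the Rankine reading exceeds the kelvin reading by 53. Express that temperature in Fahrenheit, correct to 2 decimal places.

Let x be the Rankine reading; then the kelvin reading is 5/9·x.
(5/9·x) - x = -53  ⇒  (-4/9)·x = -53  ⇒  x = 119.2500°R.
In Celsius: (119.25 - 491.67) × 5/9 = -206.9000°C.
In Fahrenheit: -206.9000 × 1.8 + 32 = -340.42°F.

-340.42°F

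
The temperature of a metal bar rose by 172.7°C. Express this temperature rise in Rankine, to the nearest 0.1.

Only the scale ratio 1.8 matters for a change in temperature.
172.7 × 1.8 = 310.9.

310.9°R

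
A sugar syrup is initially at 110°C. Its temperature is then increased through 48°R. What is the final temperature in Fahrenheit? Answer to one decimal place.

The 48°R change is an interval, so only the factor 5/9 applies: +48 × 5/9 = +26.6667°C.
Final Celsius temperature: 110.0000 + 26.6667 = 136.6667°C.
In Fahrenheit: 136.6667 × 1.8 + 32 = 278.0°F.

278.0°F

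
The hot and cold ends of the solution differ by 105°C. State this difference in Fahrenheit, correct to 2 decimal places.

189.00°F

Only the scale ratio 1.8 matters for a change in temperature.
105 × 1.8 = 189.00.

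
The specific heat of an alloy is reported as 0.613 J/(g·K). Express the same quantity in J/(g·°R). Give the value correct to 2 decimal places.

0.34 J/(g·°R)

The quantity depends on a temperature interval, so only the ratio of degree sizes applies; the offset between the scales is irrelevant.
A change of 1°R is a change of 5/9 K, so per °R the value is 0.613 × 5/9 = 0.34.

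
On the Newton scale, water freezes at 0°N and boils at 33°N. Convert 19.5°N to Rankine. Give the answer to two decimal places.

598.03°R

Linear interpolation between the fixed points: C = (19.5 - 0) × 100 / (33 - 0) = 59.0909°C.
Then 59.0909 × 1.8 + 491.67 = 598.03°R.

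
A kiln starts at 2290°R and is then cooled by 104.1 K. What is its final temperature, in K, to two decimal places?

1168.12 K

Initial temperature in Celsius: (2290 - 491.67) × 5/9 = 999.0722°C.
The 104.1 K change is an interval; Kelvin and Celsius degrees are the same size, so ΔC = -104.1°C.
Final Celsius temperature: 999.0722 - 104.1000 = 894.9722°C.
In kelvin: 894.9722 + 273.15 = 1168.12 K.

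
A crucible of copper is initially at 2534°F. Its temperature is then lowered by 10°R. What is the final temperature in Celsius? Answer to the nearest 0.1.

1384.4°C

Initial temperature in Celsius: (2534 - 32) × 5/9 = 1390.0000°C.
The 10°R change is an interval, so only the factor 5/9 applies: -10 × 5/9 = -5.5556°C.
Final Celsius temperature: 1390.0000 - 5.5556 = 1384.4444°C.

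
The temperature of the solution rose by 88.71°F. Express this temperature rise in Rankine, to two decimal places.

88.71°R

Fahrenheit and Rankine degrees are the same size, so the interval is unchanged: 88.71.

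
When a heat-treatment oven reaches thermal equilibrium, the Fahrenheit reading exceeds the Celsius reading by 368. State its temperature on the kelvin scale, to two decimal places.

Let x be the Celsius reading; then the Fahrenheit reading is 1.8·x + 32.
(1.8·x + 32) - x = 368  ⇒  (0.8)·x = 336  ⇒  x = 420.0000°C.
In kelvin: 420.0000 + 273.15 = 693.15 K.

693.15 K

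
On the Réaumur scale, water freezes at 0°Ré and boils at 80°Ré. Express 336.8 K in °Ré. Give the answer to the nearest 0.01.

50.92°Ré

First in Celsius: 336.8 - 273.15 = 63.6500°C.
Linearly onto the Réaumur scale: 0 + (63.6500 / 100) × (80 - 0) = 50.92°Ré.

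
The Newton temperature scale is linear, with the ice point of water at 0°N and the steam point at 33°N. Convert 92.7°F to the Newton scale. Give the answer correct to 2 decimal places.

First in Celsius: (92.7 - 32) × 5/9 = 33.7222°C.
Linearly onto the Newton scale: 0 + (33.7222 / 100) × (33 - 0) = 11.13°N.

11.13°N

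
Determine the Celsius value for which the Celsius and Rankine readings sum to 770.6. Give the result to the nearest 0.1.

99.6°C

Let C be the Celsius reading. The Rankine reading is R = 1.8·C + 491.67.
Require C + R = 770.6: (2.8)·C + 491.67 = 770.6.
C = (770.6 - 491.67) / (2.8) = 99.6.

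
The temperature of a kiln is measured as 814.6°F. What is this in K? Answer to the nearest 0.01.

In Celsius: (814.6 - 32) × 5/9 = 434.7778°C.
In kelvin: 434.7778 + 273.15 = 707.93 K.

707.93 K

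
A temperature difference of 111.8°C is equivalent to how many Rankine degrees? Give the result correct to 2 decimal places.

Only the scale ratio 1.8 matters for a change in temperature.
111.8 × 1.8 = 201.24.

201.24°R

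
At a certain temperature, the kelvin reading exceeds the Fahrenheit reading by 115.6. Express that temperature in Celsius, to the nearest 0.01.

156.94°C

Let x be the Fahrenheit reading; then the kelvin reading is 5/9·x + 255.372.
(5/9·x + 255.372) - x = 115.6  ⇒  (-4/9)·x = -139.772  ⇒  x = 314.4875°F.
In Celsius: (314.4875 - 32) × 5/9 = 156.94°C.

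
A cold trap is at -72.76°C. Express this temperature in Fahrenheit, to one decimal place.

-99.0°F

In Fahrenheit: -72.7600 × 1.8 + 32 = -99.0°F.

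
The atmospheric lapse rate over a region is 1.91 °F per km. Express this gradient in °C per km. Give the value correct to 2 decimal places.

Since only a temperature interval is involved, the additive offset between the scales drops out.
A change of 1°F is a change of 5/9°C, so 1.91 × 5/9 = 1.06.

1.06 °C/km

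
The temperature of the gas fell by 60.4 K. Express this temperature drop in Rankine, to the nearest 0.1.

An interval of 1 K corresponds to 1.8°R.
60.4 × 1.8 = 108.7.

108.7°R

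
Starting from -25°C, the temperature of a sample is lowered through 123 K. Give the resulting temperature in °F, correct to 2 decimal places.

-234.40°F

The 123 K change is an interval; Kelvin and Celsius degrees are the same size, so ΔC = -123°C.
Final Celsius temperature: -25.0000 - 123.0000 = -148.0000°C.
In Fahrenheit: -148.0000 × 1.8 + 32 = -234.40°F.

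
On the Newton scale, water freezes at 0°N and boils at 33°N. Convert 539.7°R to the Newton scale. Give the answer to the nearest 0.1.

First in Celsius: (539.7 - 491.67) × 5/9 = 26.6833°C.
Linearly onto the Newton scale: 0 + (26.6833 / 100) × (33 - 0) = 8.8°N.

8.8°N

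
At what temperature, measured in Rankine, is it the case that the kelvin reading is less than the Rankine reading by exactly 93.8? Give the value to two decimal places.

Let R be the Rankine reading. The kelvin reading is K = 5/9·R.
Require K - R = -93.8: (-4/9)·R = -93.8.
R = (-93.8) / (-4/9) = 211.05.

211.05°R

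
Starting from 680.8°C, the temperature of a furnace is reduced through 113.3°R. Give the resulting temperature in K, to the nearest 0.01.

891.01 K

The 113.3°R change is an interval, so only the factor 5/9 applies: -113.3 × 5/9 = -62.9444°C.
Final Celsius temperature: 680.8000 - 62.9444 = 617.8556°C.
In kelvin: 617.8556 + 273.15 = 891.01 K.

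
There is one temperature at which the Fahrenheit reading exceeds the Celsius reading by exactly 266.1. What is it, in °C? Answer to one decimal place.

Let C be the Celsius reading. The Fahrenheit reading is F = 1.8·C + 32.
Require F - C = 266.1: (0.8)·C + 32 = 266.1.
C = (266.1 - 32) / (0.8) = 292.6.

292.6°C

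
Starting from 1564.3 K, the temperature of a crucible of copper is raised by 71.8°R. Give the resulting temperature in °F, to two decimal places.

Initial temperature in Celsius: 1564.3 - 273.15 = 1291.1500°C.
The 71.8°R change is an interval, so only the factor 5/9 applies: +71.8 × 5/9 = +39.8889°C.
Final Celsius temperature: 1291.1500 + 39.8889 = 1331.0389°C.
In Fahrenheit: 1331.0389 × 1.8 + 32 = 2427.87°F.

2427.87°F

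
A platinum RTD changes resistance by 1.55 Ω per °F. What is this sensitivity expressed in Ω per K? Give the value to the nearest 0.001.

The quantity depends on a temperature interval, so only the ratio of degree sizes applies; the offset between the scales is irrelevant.
A change of 1 K is a change of 1.8°F, so per K the value is 1.55 × 1.8 = 2.790.

2.790 Ω per K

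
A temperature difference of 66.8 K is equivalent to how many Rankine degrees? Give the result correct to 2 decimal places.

An interval of 1 K corresponds to 1.8°R.
66.8 × 1.8 = 120.24.

120.24°R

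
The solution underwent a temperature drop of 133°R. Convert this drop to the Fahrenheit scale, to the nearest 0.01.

Rankine and Fahrenheit degrees are the same size, so the interval is unchanged: 133.00.

133.00°F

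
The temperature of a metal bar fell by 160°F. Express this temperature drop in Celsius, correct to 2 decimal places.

Only the scale ratio 5/9 matters for a change in temperature.
160 × 5/9 = 88.89.

88.89°C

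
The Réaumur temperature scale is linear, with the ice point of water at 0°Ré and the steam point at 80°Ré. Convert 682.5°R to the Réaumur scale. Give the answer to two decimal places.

84.81°Ré

First in Celsius: (682.5 - 491.67) × 5/9 = 106.0167°C.
Linearly onto the Réaumur scale: 0 + (106.0167 / 100) × (80 - 0) = 84.81°Ré.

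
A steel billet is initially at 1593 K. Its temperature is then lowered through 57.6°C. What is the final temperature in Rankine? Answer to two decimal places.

2763.72°R

Initial temperature in Celsius: 1593 - 273.15 = 1319.8500°C.
Final Celsius temperature: 1319.8500 - 57.6000 = 1262.2500°C.
In Rankine: 1262.2500 × 1.8 + 491.67 = 2763.72°R.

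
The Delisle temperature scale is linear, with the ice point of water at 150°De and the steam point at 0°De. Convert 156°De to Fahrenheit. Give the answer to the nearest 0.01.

Linear interpolation between the fixed points: C = (156 - 150) × 100 / (0 - 150) = -4.0000°C.
Then -4.0000 × 1.8 + 32 = 24.80°F.

24.80°F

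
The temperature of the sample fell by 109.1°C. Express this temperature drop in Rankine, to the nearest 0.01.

196.38°R

Only the scale ratio 1.8 matters for a change in temperature.
109.1 × 1.8 = 196.38.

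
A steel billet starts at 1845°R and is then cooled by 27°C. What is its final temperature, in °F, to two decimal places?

1336.73°F

Initial temperature in Celsius: (1845 - 491.67) × 5/9 = 751.8500°C.
Final Celsius temperature: 751.8500 - 27.0000 = 724.8500°C.
In Fahrenheit: 724.8500 × 1.8 + 32 = 1336.73°F.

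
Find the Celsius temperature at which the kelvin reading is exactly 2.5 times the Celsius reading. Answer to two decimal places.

182.10°C

Let C be the Celsius reading. The kelvin reading is K = 1·C + 273.15.
Require K = 2.5·C: 1·C + 273.15 = 2.5·C.
(-1.5)·C = -273.15  ⇒  C = 182.10.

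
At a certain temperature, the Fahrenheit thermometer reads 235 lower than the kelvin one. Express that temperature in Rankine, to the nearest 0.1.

Let x be the kelvin reading; then the Fahrenheit reading is 1.8·x - 459.67.
(1.8·x - 459.67) - x = -235  ⇒  (0.8)·x = 224.67  ⇒  x = 280.8375 K.
In Celsius: 280.8375 - 273.15 = 7.6875°C.
In Rankine: 7.6875 × 1.8 + 491.67 = 505.5°R.

505.5°R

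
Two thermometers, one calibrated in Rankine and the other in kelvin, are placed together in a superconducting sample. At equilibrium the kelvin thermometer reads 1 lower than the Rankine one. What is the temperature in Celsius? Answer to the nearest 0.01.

-271.90°C

Let x be the Rankine reading; then the kelvin reading is 5/9·x.
(5/9·x) - x = -1  ⇒  (-4/9)·x = -1  ⇒  x = 2.2500°R.
In Celsius: (2.25 - 491.67) × 5/9 = -271.90°C.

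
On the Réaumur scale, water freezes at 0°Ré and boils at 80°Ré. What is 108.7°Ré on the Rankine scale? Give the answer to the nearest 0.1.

736.2°R

Linear interpolation between the fixed points: C = (108.7 - 0) × 100 / (80 - 0) = 135.8750°C.
Then 135.8750 × 1.8 + 491.67 = 736.2°R.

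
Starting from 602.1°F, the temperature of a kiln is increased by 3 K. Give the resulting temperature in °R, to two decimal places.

Initial temperature in Celsius: (602.1 - 32) × 5/9 = 316.7222°C.
The 3 K change is an interval; Kelvin and Celsius degrees are the same size, so ΔC = +3°C.
Final Celsius temperature: 316.7222 + 3.0000 = 319.7222°C.
In Rankine: 319.7222 × 1.8 + 491.67 = 1067.17°R.

1067.17°R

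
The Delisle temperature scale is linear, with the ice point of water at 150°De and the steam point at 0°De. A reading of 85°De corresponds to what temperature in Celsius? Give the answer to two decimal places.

Linear interpolation between the fixed points: C = (85 - 150) × 100 / (0 - 150) = 43.3333°C.

43.33°C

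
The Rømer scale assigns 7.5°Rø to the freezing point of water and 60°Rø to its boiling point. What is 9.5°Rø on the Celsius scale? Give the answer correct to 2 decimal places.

3.81°C

Linear interpolation between the fixed points: C = (9.5 - 7.5) × 100 / (60 - 7.5) = 3.8095°C.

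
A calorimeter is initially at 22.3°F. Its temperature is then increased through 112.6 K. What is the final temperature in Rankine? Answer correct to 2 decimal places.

Initial temperature in Celsius: (22.3 - 32) × 5/9 = -5.3889°C.
The 112.6 K change is an interval; Kelvin and Celsius degrees are the same size, so ΔC = +112.6°C.
Final Celsius temperature: -5.3889 + 112.6000 = 107.2111°C.
In Rankine: 107.2111 × 1.8 + 491.67 = 684.65°R.

684.65°R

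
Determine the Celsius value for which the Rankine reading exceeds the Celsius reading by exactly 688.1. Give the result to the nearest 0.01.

Let C be the Celsius reading. The Rankine reading is R = 1.8·C + 491.67.
Require R - C = 688.1: (0.8)·C + 491.67 = 688.1.
C = (688.1 - 491.67) / (0.8) = 245.54.

245.54°C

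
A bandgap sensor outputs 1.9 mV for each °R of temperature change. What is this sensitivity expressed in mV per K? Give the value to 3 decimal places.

Since only a temperature interval is involved, the additive offset between the scales drops out.
A change of 1 K is a change of 1.8°R, so per K the value is 1.9 × 1.8 = 3.420.

3.420 mV per K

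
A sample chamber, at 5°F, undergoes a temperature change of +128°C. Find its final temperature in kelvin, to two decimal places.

Initial temperature in Celsius: (5 - 32) × 5/9 = -15.0000°C.
Final Celsius temperature: -15.0000 + 128.0000 = 113.0000°C.
In kelvin: 113.0000 + 273.15 = 386.15 K.

386.15 K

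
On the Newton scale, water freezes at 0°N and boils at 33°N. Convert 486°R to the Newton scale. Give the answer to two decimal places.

-1.04°N

First in Celsius: (486 - 491.67) × 5/9 = -3.1500°C.
Linearly onto the Newton scale: 0 + (-3.1500 / 100) × (33 - 0) = -1.04°N.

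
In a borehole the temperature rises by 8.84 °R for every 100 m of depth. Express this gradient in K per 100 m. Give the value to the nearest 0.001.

4.911 K/100 m

The quantity depends on a temperature interval, so only the ratio of degree sizes applies; the offset between the scales is irrelevant.
A change of 1°R is a change of 5/9 K, so 8.84 × 5/9 = 4.911.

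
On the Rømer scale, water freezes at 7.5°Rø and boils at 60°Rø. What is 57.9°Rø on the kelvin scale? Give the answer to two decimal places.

Linear interpolation between the fixed points: C = (57.9 - 7.5) × 100 / (60 - 7.5) = 96.0000°C.
Then 96.0000 + 273.15 = 369.15 K.

369.15 K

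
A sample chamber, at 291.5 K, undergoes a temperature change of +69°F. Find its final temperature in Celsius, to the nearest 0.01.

56.68°C

Initial temperature in Celsius: 291.5 - 273.15 = 18.3500°C.
The 69°F change is an interval, so only the factor 5/9 applies: +69 × 5/9 = +38.3333°C.
Final Celsius temperature: 18.3500 + 38.3333 = 56.6833°C.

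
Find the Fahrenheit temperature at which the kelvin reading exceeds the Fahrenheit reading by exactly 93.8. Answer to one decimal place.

363.5°F

Let F be the Fahrenheit reading. The kelvin reading is K = 5/9·F + 255.372.
Require K - F = 93.8: (-4/9)·F + 255.372 = 93.8.
F = (93.8 - 255.372) / (-4/9) = 363.5.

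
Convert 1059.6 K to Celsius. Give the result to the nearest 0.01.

In Celsius: 1059.6 - 273.15 = 786.4500°C.

786.45°C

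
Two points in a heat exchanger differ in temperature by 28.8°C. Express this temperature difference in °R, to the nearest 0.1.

51.8°R

Only the scale ratio 1.8 matters for a change in temperature.
28.8 × 1.8 = 51.8.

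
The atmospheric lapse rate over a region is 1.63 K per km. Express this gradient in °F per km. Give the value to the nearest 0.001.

Since only a temperature interval is involved, the additive offset between the scales drops out.
A change of 1 K is a change of 1.8°F, so 1.63 × 1.8 = 2.934.

2.934 °F/km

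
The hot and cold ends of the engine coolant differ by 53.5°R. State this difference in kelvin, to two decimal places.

An interval of 1°R corresponds to 5/9 K.
53.5 × 5/9 = 29.72.

29.72 K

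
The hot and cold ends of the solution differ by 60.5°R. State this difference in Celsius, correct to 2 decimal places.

33.61°C

For a temperature interval the offset drops out; only the factor 5/9 applies.
60.5 × 5/9 = 33.61.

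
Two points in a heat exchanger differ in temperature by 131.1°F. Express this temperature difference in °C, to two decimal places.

72.83°C

An interval of 1°F corresponds to 5/9°C.
131.1 × 5/9 = 72.83.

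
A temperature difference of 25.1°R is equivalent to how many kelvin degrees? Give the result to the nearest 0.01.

13.94 K

An interval of 1°R corresponds to 5/9 K.
25.1 × 5/9 = 13.94.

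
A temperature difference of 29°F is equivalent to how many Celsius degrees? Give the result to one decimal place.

For a temperature interval the offset drops out; only the factor 5/9 applies.
29 × 5/9 = 16.1.

16.1°C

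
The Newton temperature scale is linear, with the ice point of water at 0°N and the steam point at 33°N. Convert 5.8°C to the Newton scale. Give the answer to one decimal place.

1.9°N

Linearly onto the Newton scale: 0 + (5.8000 / 100) × (33 - 0) = 1.9°N.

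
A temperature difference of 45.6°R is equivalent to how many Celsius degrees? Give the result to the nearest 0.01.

25.33°C

Only the scale ratio 5/9 matters for a change in temperature.
45.6 × 5/9 = 25.33.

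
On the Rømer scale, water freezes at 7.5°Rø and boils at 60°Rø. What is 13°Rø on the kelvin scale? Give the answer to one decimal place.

283.6 K

Linear interpolation between the fixed points: C = (13 - 7.5) × 100 / (60 - 7.5) = 10.4762°C.
Then 10.4762 + 273.15 = 283.6 K.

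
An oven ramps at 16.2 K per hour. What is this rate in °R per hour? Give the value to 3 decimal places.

The quantity depends on a temperature interval, so only the ratio of degree sizes applies; the offset between the scales is irrelevant.
A change of 1 K is a change of 1.8°R, so 16.2 × 1.8 = 29.160.

29.160 °R/hour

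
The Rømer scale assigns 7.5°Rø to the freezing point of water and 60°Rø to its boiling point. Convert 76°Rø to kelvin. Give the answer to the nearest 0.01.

Linear interpolation between the fixed points: C = (76 - 7.5) × 100 / (60 - 7.5) = 130.4762°C.
Then 130.4762 + 273.15 = 403.63 K.

403.63 K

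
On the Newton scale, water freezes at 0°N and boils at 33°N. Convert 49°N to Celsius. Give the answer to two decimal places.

148.48°C

Linear interpolation between the fixed points: C = (49 - 0) × 100 / (33 - 0) = 148.4848°C.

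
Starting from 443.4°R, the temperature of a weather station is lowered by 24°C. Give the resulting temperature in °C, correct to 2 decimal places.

Initial temperature in Celsius: (443.4 - 491.67) × 5/9 = -26.8167°C.
Final Celsius temperature: -26.8167 - 24.0000 = -50.8167°C.

-50.82°C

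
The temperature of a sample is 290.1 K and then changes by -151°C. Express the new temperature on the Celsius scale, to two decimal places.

Initial temperature in Celsius: 290.1 - 273.15 = 16.9500°C.
Final Celsius temperature: 16.9500 - 151.0000 = -134.0500°C.

-134.05°C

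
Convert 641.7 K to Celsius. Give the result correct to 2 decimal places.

In Celsius: 641.7 - 273.15 = 368.5500°C.

368.55°C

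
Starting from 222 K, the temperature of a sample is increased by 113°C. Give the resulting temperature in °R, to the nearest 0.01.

Initial temperature in Celsius: 222 - 273.15 = -51.1500°C.
Final Celsius temperature: -51.1500 + 113.0000 = 61.8500°C.
In Rankine: 61.8500 × 1.8 + 491.67 = 603.00°R.

603.00°R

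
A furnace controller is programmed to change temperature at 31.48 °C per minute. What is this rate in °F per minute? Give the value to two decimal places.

The quantity depends on a temperature interval, so only the ratio of degree sizes applies; the offset between the scales is irrelevant.
A change of 1°C is a change of 1.8°F, so 31.48 × 1.8 = 56.66.

56.66 °F/minute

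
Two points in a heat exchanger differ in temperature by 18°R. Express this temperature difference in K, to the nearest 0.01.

For a temperature interval the offset drops out; only the factor 5/9 applies.
18 × 5/9 = 10.00.

10.00 K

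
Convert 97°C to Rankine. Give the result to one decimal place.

In Rankine: 97.0000 × 1.8 + 491.67 = 666.3°R.

666.3°R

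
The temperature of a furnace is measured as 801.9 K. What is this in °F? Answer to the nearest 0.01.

In Celsius: 801.9 - 273.15 = 528.7500°C.
In Fahrenheit: 528.7500 × 1.8 + 32 = 983.75°F.

983.75°F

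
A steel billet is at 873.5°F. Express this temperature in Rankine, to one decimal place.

1333.2°R

In Celsius: (873.5 - 32) × 5/9 = 467.5000°C.
In Rankine: 467.5000 × 1.8 + 491.67 = 1333.2°R.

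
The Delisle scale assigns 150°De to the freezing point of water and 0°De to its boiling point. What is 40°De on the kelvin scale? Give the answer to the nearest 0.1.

346.5 K

Linear interpolation between the fixed points: C = (40 - 150) × 100 / (0 - 150) = 73.3333°C.
Then 73.3333 + 273.15 = 346.5 K.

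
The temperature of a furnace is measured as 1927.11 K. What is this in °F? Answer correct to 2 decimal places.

3009.13°F

In Celsius: 1927.11 - 273.15 = 1653.9600°C.
In Fahrenheit: 1653.9600 × 1.8 + 32 = 3009.13°F.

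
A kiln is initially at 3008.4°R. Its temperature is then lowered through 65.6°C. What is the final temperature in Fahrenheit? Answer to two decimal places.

Initial temperature in Celsius: (3008.4 - 491.67) × 5/9 = 1398.1833°C.
Final Celsius temperature: 1398.1833 - 65.6000 = 1332.5833°C.
In Fahrenheit: 1332.5833 × 1.8 + 32 = 2430.65°F.

2430.65°F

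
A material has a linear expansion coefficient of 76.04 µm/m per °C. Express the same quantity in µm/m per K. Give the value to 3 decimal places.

76.040 µm/m per K

The quantity depends on a temperature interval, so only the ratio of degree sizes applies; the offset between the scales is irrelevant.
A change of 1 K is a change of 1°C, so per K the value is 76.04 × 1 = 76.040.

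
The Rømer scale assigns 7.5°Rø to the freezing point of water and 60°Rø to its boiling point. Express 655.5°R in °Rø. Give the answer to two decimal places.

First in Celsius: (655.5 - 491.67) × 5/9 = 91.0167°C.
Linearly onto the Rømer scale: 7.5 + (91.0167 / 100) × (60 - 7.5) = 55.28°Rø.

55.28°Rø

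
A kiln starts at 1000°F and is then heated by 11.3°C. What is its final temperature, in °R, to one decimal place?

Initial temperature in Celsius: (1000 - 32) × 5/9 = 537.7778°C.
Final Celsius temperature: 537.7778 + 11.3000 = 549.0778°C.
In Rankine: 549.0778 × 1.8 + 491.67 = 1480.0°R.

1480.0°R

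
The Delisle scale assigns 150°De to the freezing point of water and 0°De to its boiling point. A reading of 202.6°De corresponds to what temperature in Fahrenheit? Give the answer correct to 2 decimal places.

-31.12°F

Linear interpolation between the fixed points: C = (202.6 - 150) × 100 / (0 - 150) = -35.0667°C.
Then -35.0667 × 1.8 + 32 = -31.12°F.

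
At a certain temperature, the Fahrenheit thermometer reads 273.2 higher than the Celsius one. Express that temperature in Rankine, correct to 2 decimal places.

1034.37°R

Let x be the Celsius reading; then the Fahrenheit reading is 1.8·x + 32.
(1.8·x + 32) - x = 273.2  ⇒  (0.8)·x = 241.2  ⇒  x = 301.5000°C.
In Rankine: 301.5000 × 1.8 + 491.67 = 1034.37°R.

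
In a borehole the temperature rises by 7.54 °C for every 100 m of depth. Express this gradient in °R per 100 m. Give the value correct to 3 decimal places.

Since only a temperature interval is involved, the additive offset between the scales drops out.
A change of 1°C is a change of 1.8°R, so 7.54 × 1.8 = 13.572.

13.572 °R/100 m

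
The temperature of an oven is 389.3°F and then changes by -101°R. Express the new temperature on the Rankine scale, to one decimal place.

Initial temperature in Celsius: (389.3 - 32) × 5/9 = 198.5000°C.
The 101°R change is an interval, so only the factor 5/9 applies: -101 × 5/9 = -56.1111°C.
Final Celsius temperature: 198.5000 - 56.1111 = 142.3889°C.
In Rankine: 142.3889 × 1.8 + 491.67 = 748.0°R.

748.0°R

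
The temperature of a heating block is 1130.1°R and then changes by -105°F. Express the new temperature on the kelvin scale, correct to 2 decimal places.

Initial temperature in Celsius: (1130.1 - 491.67) × 5/9 = 354.6833°C.
The 105°F change is an interval, so only the factor 5/9 applies: -105 × 5/9 = -58.3333°C.
Final Celsius temperature: 354.6833 - 58.3333 = 296.3500°C.
In kelvin: 296.3500 + 273.15 = 569.50 K.

569.50 K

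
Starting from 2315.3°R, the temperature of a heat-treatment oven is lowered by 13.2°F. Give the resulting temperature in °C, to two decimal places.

1005.79°C

Initial temperature in Celsius: (2315.3 - 491.67) × 5/9 = 1013.1278°C.
The 13.2°F change is an interval, so only the factor 5/9 applies: -13.2 × 5/9 = -7.3333°C.
Final Celsius temperature: 1013.1278 - 7.3333 = 1005.7944°C.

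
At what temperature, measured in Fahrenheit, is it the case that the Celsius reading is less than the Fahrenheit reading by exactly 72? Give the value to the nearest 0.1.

122.0°F

Let F be the Fahrenheit reading. The Celsius reading is C = 5/9·F - 17.7778.
Require C - F = -72: (-4/9)·F - 17.7778 = -72.
F = (-72 + 17.7778) / (-4/9) = 122.0.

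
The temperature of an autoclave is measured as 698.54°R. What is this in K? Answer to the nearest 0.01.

In Celsius: (698.54 - 491.67) × 5/9 = 114.9278°C.
In kelvin: 114.9278 + 273.15 = 388.08 K.

388.08 K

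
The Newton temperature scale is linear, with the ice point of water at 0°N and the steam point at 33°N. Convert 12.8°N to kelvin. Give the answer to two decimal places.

Linear interpolation between the fixed points: C = (12.8 - 0) × 100 / (33 - 0) = 38.7879°C.
Then 38.7879 + 273.15 = 311.94 K.

311.94 K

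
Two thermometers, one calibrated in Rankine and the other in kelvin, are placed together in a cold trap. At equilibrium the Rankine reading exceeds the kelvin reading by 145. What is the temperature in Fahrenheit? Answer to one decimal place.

Let x be the Rankine reading; then the kelvin reading is 5/9·x.
(5/9·x) - x = -145  ⇒  (-4/9)·x = -145  ⇒  x = 326.2500°R.
In Celsius: (326.25 - 491.67) × 5/9 = -91.9000°C.
In Fahrenheit: -91.9000 × 1.8 + 32 = -133.4°F.

-133.4°F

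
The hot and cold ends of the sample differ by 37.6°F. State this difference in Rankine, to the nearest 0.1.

37.6°R

Fahrenheit and Rankine degrees are the same size, so the interval is unchanged: 37.6.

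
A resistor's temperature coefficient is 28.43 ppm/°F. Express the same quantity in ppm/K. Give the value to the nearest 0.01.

Since only a temperature interval is involved, the additive offset between the scales drops out.
A change of 1 K is a change of 1.8°F, so per K the value is 28.43 × 1.8 = 51.17.

51.17 ppm/K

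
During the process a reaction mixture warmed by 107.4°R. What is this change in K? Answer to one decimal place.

59.7 K

An interval of 1°R corresponds to 5/9 K.
107.4 × 5/9 = 59.7.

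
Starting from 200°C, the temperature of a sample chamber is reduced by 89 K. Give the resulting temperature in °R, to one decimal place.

691.5°R

The 89 K change is an interval; Kelvin and Celsius degrees are the same size, so ΔC = -89°C.
Final Celsius temperature: 200.0000 - 89.0000 = 111.0000°C.
In Rankine: 111.0000 × 1.8 + 491.67 = 691.5°R.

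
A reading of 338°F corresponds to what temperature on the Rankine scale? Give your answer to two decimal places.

797.67°R

In Celsius: (338 - 32) × 5/9 = 170.0000°C.
In Rankine: 170.0000 × 1.8 + 491.67 = 797.67°R.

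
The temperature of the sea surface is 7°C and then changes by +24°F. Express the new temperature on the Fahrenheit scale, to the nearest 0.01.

The 24°F change is an interval, so only the factor 5/9 applies: +24 × 5/9 = +13.3333°C.
Final Celsius temperature: 7.0000 + 13.3333 = 20.3333°C.
In Fahrenheit: 20.3333 × 1.8 + 32 = 68.60°F.

68.60°F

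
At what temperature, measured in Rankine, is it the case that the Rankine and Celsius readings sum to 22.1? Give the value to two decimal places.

189.80°R

Let R be the Rankine reading. The Celsius reading is C = 5/9·R - 273.15.
Require R + C = 22.1: (14/9)·R - 273.15 = 22.1.
R = (22.1 + 273.15) / (14/9) = 189.80.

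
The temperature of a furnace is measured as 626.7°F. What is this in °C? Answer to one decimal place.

In Celsius: (626.7 - 32) × 5/9 = 330.3889°C.

330.4°C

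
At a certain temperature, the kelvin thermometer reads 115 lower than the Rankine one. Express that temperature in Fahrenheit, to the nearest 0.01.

-200.92°F

Let x be the Rankine reading; then the kelvin reading is 5/9·x.
(5/9·x) - x = -115  ⇒  (-4/9)·x = -115  ⇒  x = 258.7500°R.
In Celsius: (258.75 - 491.67) × 5/9 = -129.4000°C.
In Fahrenheit: -129.4000 × 1.8 + 32 = -200.92°F.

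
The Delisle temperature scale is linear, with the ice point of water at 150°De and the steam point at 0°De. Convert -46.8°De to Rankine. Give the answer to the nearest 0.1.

727.8°R

Linear interpolation between the fixed points: C = (-46.8 - 150) × 100 / (0 - 150) = 131.2000°C.
Then 131.2000 × 1.8 + 491.67 = 727.8°R.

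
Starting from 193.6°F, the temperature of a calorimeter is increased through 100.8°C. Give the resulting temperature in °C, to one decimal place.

190.6°C

Initial temperature in Celsius: (193.6 - 32) × 5/9 = 89.7778°C.
Final Celsius temperature: 89.7778 + 100.8000 = 190.5778°C.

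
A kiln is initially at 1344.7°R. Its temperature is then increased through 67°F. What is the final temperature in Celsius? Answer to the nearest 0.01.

Initial temperature in Celsius: (1344.7 - 491.67) × 5/9 = 473.9056°C.
The 67°F change is an interval, so only the factor 5/9 applies: +67 × 5/9 = +37.2222°C.
Final Celsius temperature: 473.9056 + 37.2222 = 511.1278°C.

511.13°C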